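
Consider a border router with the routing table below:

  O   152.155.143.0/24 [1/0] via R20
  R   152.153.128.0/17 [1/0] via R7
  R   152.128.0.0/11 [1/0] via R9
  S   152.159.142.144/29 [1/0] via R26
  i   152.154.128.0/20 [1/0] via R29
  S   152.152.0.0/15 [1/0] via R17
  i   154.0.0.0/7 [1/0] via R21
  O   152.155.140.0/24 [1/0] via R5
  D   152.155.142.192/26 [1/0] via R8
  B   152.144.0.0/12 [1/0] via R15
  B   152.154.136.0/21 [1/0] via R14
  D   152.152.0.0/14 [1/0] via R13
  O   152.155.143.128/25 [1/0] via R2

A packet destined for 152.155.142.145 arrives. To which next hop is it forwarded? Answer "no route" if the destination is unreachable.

Routes whose prefix contains 152.155.142.145:
  152.128.0.0/11 (152.128.0.0 - 152.159.255.255) -> R9
  152.144.0.0/12 (152.144.0.0 - 152.159.255.255) -> R15
  152.152.0.0/14 (152.152.0.0 - 152.155.255.255) -> R13
More-specific entries that do NOT match:
  152.159.142.144/29 (152.159.142.144 - 152.159.142.151) does not contain 152.155.142.145
  152.155.142.192/26 (152.155.142.192 - 152.155.142.255) does not contain 152.155.142.145
  152.155.143.128/25 (152.155.143.128 - 152.155.143.255) does not contain 152.155.142.145
  152.155.143.0/24 (152.155.143.0 - 152.155.143.255) does not contain 152.155.142.145
  152.155.140.0/24 (152.155.140.0 - 152.155.140.255) does not contain 152.155.142.145
  152.154.136.0/21 (152.154.136.0 - 152.154.143.255) does not contain 152.155.142.145
  152.154.128.0/20 (152.154.128.0 - 152.154.143.255) does not contain 152.155.142.145
  152.153.128.0/17 (152.153.128.0 - 152.153.255.255) does not contain 152.155.142.145
  152.152.0.0/15 (152.152.0.0 - 152.153.255.255) does not contain 152.155.142.145
Longest matching prefix is /14 -> next hop R13.

R13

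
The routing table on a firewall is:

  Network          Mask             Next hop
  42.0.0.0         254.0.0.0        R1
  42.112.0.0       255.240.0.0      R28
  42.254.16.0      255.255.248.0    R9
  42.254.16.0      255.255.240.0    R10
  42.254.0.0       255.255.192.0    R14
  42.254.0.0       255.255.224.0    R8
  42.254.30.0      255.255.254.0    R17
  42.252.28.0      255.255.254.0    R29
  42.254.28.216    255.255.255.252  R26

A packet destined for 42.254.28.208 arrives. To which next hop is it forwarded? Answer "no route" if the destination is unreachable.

Routes whose prefix contains 42.254.28.208:
  42.0.0.0/7 (42.0.0.0 - 43.255.255.255) -> R1
  42.254.0.0/18 (42.254.0.0 - 42.254.63.255) -> R14
  42.254.0.0/19 (42.254.0.0 - 42.254.31.255) -> R8
  42.254.16.0/20 (42.254.16.0 - 42.254.31.255) -> R10
More-specific entries that do NOT match:
  42.254.28.216/30 (42.254.28.216 - 42.254.28.219) does not contain 42.254.28.208
  42.254.30.0/23 (42.254.30.0 - 42.254.31.255) does not contain 42.254.28.208
  42.252.28.0/23 (42.252.28.0 - 42.252.29.255) does not contain 42.254.28.208
  42.254.16.0/21 (42.254.16.0 - 42.254.23.255) does not contain 42.254.28.208
Longest matching prefix is /20 -> next hop R10.

R10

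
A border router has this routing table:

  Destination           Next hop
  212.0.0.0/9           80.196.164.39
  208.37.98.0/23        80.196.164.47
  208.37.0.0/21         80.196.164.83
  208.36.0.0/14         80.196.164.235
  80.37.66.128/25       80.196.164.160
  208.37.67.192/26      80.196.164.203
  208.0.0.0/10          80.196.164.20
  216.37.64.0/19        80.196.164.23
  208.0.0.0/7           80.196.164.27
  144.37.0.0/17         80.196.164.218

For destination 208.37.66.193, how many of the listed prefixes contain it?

Prefixes containing 208.37.66.193:
  208.0.0.0/7 (208.0.0.0 - 209.255.255.255)
  208.0.0.0/10 (208.0.0.0 - 208.63.255.255)
  208.36.0.0/14 (208.36.0.0 - 208.39.255.255)
Total matching entries: 3.

3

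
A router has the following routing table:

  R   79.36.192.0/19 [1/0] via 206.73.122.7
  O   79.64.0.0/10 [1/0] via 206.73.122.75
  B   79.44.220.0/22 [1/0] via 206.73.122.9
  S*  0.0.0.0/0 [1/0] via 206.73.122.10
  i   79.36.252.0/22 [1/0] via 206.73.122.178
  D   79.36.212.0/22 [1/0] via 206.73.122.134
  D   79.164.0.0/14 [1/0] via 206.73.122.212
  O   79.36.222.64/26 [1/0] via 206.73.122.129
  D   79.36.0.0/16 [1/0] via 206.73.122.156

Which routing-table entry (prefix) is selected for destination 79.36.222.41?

79.36.192.0/19

Entries matching 79.36.222.41:
  0.0.0.0/0 (default, matches everything)
  79.36.0.0/16 (79.36.0.0 - 79.36.255.255)
  79.36.192.0/19 (79.36.192.0 - 79.36.223.255)
Most specific is 79.36.192.0/19.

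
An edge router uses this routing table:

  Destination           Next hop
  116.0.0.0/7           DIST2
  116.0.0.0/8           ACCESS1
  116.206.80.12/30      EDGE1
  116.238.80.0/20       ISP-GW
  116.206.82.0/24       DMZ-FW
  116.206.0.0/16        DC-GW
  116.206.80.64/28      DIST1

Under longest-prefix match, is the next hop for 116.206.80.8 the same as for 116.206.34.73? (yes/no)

116.206.80.8: longest match 116.206.0.0/16 -> DC-GW
116.206.34.73: longest match 116.206.0.0/16 -> DC-GW

yes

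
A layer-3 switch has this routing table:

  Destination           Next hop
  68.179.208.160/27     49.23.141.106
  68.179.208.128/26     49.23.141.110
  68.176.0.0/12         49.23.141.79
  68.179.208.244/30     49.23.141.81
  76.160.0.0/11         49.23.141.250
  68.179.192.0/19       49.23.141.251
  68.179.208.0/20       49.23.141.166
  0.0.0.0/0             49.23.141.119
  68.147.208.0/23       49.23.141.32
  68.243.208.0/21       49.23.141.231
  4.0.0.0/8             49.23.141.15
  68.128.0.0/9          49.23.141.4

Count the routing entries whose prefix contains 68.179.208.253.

5

Prefixes containing 68.179.208.253:
  0.0.0.0/0 (default, matches everything)
  68.128.0.0/9 (68.128.0.0 - 68.255.255.255)
  68.176.0.0/12 (68.176.0.0 - 68.191.255.255)
  68.179.192.0/19 (68.179.192.0 - 68.179.223.255)
  68.179.208.0/20 (68.179.208.0 - 68.179.223.255)
Total matching entries: 5.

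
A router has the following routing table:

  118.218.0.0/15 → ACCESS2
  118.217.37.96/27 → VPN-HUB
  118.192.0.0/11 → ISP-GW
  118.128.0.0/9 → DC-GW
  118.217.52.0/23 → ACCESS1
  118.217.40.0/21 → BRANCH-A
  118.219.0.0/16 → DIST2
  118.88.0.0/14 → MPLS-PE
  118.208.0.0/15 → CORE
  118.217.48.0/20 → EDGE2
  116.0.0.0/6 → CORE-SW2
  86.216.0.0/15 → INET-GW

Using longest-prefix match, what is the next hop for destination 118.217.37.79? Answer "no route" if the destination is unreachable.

ISP-GW

Routes whose prefix contains 118.217.37.79:
  116.0.0.0/6 (116.0.0.0 - 119.255.255.255) -> CORE-SW2
  118.128.0.0/9 (118.128.0.0 - 118.255.255.255) -> DC-GW
  118.192.0.0/11 (118.192.0.0 - 118.223.255.255) -> ISP-GW
More-specific entries that do NOT match:
  118.217.37.96/27 (118.217.37.96 - 118.217.37.127) does not contain 118.217.37.79
  118.217.52.0/23 (118.217.52.0 - 118.217.53.255) does not contain 118.217.37.79
  118.217.40.0/21 (118.217.40.0 - 118.217.47.255) does not contain 118.217.37.79
  118.217.48.0/20 (118.217.48.0 - 118.217.63.255) does not contain 118.217.37.79
  118.219.0.0/16 (118.219.0.0 - 118.219.255.255) does not contain 118.217.37.79
  118.218.0.0/15 (118.218.0.0 - 118.219.255.255) does not contain 118.217.37.79
  118.208.0.0/15 (118.208.0.0 - 118.209.255.255) does not contain 118.217.37.79
  86.216.0.0/15 (86.216.0.0 - 86.217.255.255) does not contain 118.217.37.79
  118.88.0.0/14 (118.88.0.0 - 118.91.255.255) does not contain 118.217.37.79
Longest matching prefix is /11 -> next hop ISP-GW.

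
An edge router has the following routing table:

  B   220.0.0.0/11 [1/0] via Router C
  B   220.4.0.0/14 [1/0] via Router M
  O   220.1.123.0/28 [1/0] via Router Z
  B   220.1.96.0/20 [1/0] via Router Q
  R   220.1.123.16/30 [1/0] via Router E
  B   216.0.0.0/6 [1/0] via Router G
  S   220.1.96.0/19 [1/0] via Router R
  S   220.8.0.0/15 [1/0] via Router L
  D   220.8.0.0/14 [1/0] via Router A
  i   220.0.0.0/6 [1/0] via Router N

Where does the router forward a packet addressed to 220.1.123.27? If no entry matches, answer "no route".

Router R

Routes whose prefix contains 220.1.123.27:
  220.0.0.0/6 (220.0.0.0 - 223.255.255.255) -> Router N
  220.0.0.0/11 (220.0.0.0 - 220.31.255.255) -> Router C
  220.1.96.0/19 (220.1.96.0 - 220.1.127.255) -> Router R
More-specific entries that do NOT match:
  220.1.123.16/30 (220.1.123.16 - 220.1.123.19) does not contain 220.1.123.27
  220.1.123.0/28 (220.1.123.0 - 220.1.123.15) does not contain 220.1.123.27
  220.1.96.0/20 (220.1.96.0 - 220.1.111.255) does not contain 220.1.123.27
Longest matching prefix is /19 -> next hop Router R.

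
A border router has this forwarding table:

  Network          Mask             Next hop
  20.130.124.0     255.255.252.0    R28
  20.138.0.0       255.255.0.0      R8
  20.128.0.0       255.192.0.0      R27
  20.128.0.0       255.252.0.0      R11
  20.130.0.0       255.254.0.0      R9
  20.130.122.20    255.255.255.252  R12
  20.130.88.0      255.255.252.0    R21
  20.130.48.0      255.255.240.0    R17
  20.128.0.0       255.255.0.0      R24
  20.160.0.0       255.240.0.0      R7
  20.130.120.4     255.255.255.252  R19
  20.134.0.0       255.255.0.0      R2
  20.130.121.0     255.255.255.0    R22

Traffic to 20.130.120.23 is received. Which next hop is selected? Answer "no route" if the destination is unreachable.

Routes whose prefix contains 20.130.120.23:
  20.128.0.0/10 (20.128.0.0 - 20.191.255.255) -> R27
  20.128.0.0/14 (20.128.0.0 - 20.131.255.255) -> R11
  20.130.0.0/15 (20.130.0.0 - 20.131.255.255) -> R9
More-specific entries that do NOT match:
  20.130.122.20/30 (20.130.122.20 - 20.130.122.23) does not contain 20.130.120.23
  20.130.120.4/30 (20.130.120.4 - 20.130.120.7) does not contain 20.130.120.23
  20.130.121.0/24 (20.130.121.0 - 20.130.121.255) does not contain 20.130.120.23
  20.130.124.0/22 (20.130.124.0 - 20.130.127.255) does not contain 20.130.120.23
  20.130.88.0/22 (20.130.88.0 - 20.130.91.255) does not contain 20.130.120.23
  20.130.48.0/20 (20.130.48.0 - 20.130.63.255) does not contain 20.130.120.23
  20.138.0.0/16 (20.138.0.0 - 20.138.255.255) does not contain 20.130.120.23
  20.128.0.0/16 (20.128.0.0 - 20.128.255.255) does not contain 20.130.120.23
  20.134.0.0/16 (20.134.0.0 - 20.134.255.255) does not contain 20.130.120.23
Longest matching prefix is /15 -> next hop R9.

R9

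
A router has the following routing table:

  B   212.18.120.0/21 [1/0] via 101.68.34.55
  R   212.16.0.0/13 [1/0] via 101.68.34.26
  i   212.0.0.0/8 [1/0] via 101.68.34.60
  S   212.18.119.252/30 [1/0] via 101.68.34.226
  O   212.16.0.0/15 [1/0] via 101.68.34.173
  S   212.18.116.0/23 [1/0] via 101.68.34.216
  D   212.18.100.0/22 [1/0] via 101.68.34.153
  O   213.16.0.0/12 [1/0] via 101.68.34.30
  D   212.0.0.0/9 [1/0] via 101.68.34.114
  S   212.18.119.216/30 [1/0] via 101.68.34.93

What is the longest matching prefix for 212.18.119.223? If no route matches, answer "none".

Entries matching 212.18.119.223:
  212.0.0.0/8 (212.0.0.0 - 212.255.255.255)
  212.0.0.0/9 (212.0.0.0 - 212.127.255.255)
  212.16.0.0/13 (212.16.0.0 - 212.23.255.255)
Most specific is 212.16.0.0/13.

212.16.0.0/13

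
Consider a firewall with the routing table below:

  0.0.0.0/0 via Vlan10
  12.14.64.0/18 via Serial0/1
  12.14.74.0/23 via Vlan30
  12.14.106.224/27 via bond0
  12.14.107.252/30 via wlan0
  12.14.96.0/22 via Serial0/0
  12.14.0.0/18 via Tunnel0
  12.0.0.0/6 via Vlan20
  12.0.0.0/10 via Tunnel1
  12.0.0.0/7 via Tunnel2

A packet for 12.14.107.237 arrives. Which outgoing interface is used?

Serial0/1

Routes whose prefix contains 12.14.107.237:
  0.0.0.0/0 (default, matches everything) -> Vlan10
  12.0.0.0/6 (12.0.0.0 - 15.255.255.255) -> Vlan20
  12.0.0.0/7 (12.0.0.0 - 13.255.255.255) -> Tunnel2
  12.0.0.0/10 (12.0.0.0 - 12.63.255.255) -> Tunnel1
  12.14.64.0/18 (12.14.64.0 - 12.14.127.255) -> Serial0/1
More-specific entries that do NOT match:
  12.14.107.252/30 (12.14.107.252 - 12.14.107.255) does not contain 12.14.107.237
  12.14.106.224/27 (12.14.106.224 - 12.14.106.255) does not contain 12.14.107.237
  12.14.74.0/23 (12.14.74.0 - 12.14.75.255) does not contain 12.14.107.237
  12.14.96.0/22 (12.14.96.0 - 12.14.99.255) does not contain 12.14.107.237
Longest matching prefix is /18 -> interface Serial0/1.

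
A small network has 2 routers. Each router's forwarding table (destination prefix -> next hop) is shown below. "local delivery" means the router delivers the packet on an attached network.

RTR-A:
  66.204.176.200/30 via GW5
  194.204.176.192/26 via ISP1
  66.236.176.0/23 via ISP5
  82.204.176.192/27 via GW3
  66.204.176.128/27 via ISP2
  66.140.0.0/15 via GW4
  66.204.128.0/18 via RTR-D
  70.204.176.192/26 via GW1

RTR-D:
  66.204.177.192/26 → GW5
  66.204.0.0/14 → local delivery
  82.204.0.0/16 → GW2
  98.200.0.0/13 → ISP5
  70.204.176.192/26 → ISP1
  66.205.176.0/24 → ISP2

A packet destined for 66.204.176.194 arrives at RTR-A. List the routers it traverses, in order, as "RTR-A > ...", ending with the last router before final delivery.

At RTR-A: longest match for 66.204.176.194 is 66.204.128.0/18 -> RTR-D
At RTR-D: longest match for 66.204.176.194 is 66.204.0.0/14 -> local delivery

RTR-A > RTR-D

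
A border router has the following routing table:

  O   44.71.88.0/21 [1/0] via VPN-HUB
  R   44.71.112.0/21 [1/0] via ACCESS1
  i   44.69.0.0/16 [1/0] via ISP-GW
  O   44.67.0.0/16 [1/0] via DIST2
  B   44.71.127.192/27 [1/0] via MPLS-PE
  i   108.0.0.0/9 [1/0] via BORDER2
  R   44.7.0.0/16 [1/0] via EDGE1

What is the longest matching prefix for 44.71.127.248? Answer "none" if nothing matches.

none

44.71.127.248 is outside every listed prefix and there is no default route.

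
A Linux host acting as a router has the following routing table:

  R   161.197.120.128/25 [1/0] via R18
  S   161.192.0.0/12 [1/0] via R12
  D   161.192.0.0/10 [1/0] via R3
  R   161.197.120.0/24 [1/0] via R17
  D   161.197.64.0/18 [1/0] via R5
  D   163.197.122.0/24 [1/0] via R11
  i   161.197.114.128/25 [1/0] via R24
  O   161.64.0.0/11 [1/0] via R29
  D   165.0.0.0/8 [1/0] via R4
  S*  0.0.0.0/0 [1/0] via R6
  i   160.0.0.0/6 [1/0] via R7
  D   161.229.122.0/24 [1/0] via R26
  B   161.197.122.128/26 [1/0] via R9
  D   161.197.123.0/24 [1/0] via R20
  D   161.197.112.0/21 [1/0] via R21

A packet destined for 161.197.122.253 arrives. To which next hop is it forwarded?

Routes whose prefix contains 161.197.122.253:
  0.0.0.0/0 (default, matches everything) -> R6
  160.0.0.0/6 (160.0.0.0 - 163.255.255.255) -> R7
  161.192.0.0/10 (161.192.0.0 - 161.255.255.255) -> R3
  161.192.0.0/12 (161.192.0.0 - 161.207.255.255) -> R12
  161.197.64.0/18 (161.197.64.0 - 161.197.127.255) -> R5
More-specific entries that do NOT match:
  161.197.122.128/26 (161.197.122.128 - 161.197.122.191) does not contain 161.197.122.253
  161.197.120.128/25 (161.197.120.128 - 161.197.120.255) does not contain 161.197.122.253
  161.197.114.128/25 (161.197.114.128 - 161.197.114.255) does not contain 161.197.122.253
  161.197.120.0/24 (161.197.120.0 - 161.197.120.255) does not contain 161.197.122.253
  163.197.122.0/24 (163.197.122.0 - 163.197.122.255) does not contain 161.197.122.253
  161.229.122.0/24 (161.229.122.0 - 161.229.122.255) does not contain 161.197.122.253
  161.197.123.0/24 (161.197.123.0 - 161.197.123.255) does not contain 161.197.122.253
  161.197.112.0/21 (161.197.112.0 - 161.197.119.255) does not contain 161.197.122.253
Longest matching prefix is /18 -> next hop R5.

R5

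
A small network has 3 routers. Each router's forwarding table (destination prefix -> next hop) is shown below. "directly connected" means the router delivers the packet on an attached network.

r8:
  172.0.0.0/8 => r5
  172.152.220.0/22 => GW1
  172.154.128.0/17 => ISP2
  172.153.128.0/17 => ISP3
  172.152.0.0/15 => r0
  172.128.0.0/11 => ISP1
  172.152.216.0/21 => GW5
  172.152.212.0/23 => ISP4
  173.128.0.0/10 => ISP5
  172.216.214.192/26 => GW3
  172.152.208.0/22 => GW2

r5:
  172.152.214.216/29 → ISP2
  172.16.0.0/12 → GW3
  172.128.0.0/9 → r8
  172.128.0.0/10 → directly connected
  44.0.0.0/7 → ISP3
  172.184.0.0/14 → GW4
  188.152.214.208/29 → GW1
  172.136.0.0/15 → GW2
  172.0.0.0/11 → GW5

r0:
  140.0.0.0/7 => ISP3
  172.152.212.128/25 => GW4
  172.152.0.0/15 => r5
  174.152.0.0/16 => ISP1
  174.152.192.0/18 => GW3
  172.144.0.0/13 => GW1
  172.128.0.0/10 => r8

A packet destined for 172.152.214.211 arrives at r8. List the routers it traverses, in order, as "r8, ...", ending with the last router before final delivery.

r8, r0, r5

At r8: longest match for 172.152.214.211 is 172.152.0.0/15 -> r0
At r0: longest match for 172.152.214.211 is 172.152.0.0/15 -> r5
At r5: longest match for 172.152.214.211 is 172.128.0.0/10 -> directly connected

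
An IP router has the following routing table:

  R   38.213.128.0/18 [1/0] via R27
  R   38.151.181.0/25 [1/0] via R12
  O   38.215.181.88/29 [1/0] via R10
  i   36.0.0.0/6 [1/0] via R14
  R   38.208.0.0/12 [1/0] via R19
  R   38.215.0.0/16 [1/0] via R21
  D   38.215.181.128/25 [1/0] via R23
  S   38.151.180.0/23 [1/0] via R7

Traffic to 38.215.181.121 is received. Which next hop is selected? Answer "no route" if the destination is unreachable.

R21

Routes whose prefix contains 38.215.181.121:
  36.0.0.0/6 (36.0.0.0 - 39.255.255.255) -> R14
  38.208.0.0/12 (38.208.0.0 - 38.223.255.255) -> R19
  38.215.0.0/16 (38.215.0.0 - 38.215.255.255) -> R21
More-specific entries that do NOT match:
  38.215.181.88/29 (38.215.181.88 - 38.215.181.95) does not contain 38.215.181.121
  38.151.181.0/25 (38.151.181.0 - 38.151.181.127) does not contain 38.215.181.121
  38.215.181.128/25 (38.215.181.128 - 38.215.181.255) does not contain 38.215.181.121
  38.151.180.0/23 (38.151.180.0 - 38.151.181.255) does not contain 38.215.181.121
  38.213.128.0/18 (38.213.128.0 - 38.213.191.255) does not contain 38.215.181.121
Longest matching prefix is /16 -> next hop R21.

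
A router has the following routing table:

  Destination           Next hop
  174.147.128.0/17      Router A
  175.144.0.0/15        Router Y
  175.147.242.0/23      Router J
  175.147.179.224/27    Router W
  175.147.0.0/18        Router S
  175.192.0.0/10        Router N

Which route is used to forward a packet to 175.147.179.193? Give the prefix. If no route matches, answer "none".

175.147.179.193 is outside every listed prefix and there is no default route.

none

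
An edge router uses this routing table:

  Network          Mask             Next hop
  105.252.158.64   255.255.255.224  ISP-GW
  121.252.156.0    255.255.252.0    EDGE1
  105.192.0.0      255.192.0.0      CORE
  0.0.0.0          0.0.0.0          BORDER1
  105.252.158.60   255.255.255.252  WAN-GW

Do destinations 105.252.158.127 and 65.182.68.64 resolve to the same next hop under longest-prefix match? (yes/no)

105.252.158.127: longest match 105.192.0.0/10 -> CORE
65.182.68.64: longest match 0.0.0.0/0 -> BORDER1

no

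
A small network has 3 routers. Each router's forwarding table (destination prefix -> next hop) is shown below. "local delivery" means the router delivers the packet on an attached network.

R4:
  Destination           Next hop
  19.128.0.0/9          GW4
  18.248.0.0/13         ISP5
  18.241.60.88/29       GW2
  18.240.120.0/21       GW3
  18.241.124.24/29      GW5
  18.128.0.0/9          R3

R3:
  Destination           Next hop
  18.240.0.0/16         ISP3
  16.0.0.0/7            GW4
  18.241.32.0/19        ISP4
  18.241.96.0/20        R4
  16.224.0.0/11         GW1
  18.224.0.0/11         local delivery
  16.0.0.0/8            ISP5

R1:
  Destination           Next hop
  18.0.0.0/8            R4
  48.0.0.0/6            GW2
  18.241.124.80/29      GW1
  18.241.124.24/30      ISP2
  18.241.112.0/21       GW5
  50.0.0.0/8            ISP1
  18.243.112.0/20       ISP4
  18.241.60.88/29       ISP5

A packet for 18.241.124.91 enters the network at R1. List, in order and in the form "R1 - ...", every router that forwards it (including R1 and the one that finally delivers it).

At R1: longest match for 18.241.124.91 is 18.0.0.0/8 -> R4
At R4: longest match for 18.241.124.91 is 18.128.0.0/9 -> R3
At R3: longest match for 18.241.124.91 is 18.224.0.0/11 -> local delivery

R1 - R4 - R3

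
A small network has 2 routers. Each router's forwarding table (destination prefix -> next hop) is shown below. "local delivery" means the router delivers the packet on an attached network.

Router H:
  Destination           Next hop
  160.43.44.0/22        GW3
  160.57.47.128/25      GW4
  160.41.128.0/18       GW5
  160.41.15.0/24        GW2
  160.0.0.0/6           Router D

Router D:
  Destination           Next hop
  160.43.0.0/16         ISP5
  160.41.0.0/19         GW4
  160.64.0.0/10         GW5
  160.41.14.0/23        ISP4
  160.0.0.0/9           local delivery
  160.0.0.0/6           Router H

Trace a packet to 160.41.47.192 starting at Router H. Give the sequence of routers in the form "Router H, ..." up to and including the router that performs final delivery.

Router H, Router D

At Router H: longest match for 160.41.47.192 is 160.0.0.0/6 -> Router D
At Router D: longest match for 160.41.47.192 is 160.0.0.0/9 -> local delivery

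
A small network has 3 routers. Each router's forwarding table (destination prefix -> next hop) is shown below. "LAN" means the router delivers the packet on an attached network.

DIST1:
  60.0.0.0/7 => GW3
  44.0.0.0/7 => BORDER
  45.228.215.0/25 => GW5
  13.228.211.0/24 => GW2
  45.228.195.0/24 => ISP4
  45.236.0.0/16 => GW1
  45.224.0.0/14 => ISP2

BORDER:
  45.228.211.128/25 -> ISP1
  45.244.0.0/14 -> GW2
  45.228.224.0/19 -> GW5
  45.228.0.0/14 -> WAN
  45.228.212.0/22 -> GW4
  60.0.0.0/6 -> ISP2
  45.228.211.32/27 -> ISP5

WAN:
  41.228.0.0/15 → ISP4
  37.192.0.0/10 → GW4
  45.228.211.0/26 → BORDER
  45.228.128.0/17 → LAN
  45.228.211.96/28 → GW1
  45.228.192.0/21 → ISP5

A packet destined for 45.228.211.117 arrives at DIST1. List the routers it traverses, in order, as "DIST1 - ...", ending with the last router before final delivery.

At DIST1: longest match for 45.228.211.117 is 44.0.0.0/7 -> BORDER
At BORDER: longest match for 45.228.211.117 is 45.228.0.0/14 -> WAN
At WAN: longest match for 45.228.211.117 is 45.228.128.0/17 -> LAN

DIST1 - BORDER - WAN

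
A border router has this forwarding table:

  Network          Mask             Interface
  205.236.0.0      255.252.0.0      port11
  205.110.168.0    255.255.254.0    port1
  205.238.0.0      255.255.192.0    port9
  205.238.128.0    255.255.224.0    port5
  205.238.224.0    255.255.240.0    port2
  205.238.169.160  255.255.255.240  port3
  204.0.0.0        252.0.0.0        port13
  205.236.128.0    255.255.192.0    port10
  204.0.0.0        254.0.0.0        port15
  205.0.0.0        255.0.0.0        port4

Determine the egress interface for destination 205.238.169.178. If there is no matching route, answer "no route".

Routes whose prefix contains 205.238.169.178:
  204.0.0.0/6 (204.0.0.0 - 207.255.255.255) -> port13
  204.0.0.0/7 (204.0.0.0 - 205.255.255.255) -> port15
  205.0.0.0/8 (205.0.0.0 - 205.255.255.255) -> port4
  205.236.0.0/14 (205.236.0.0 - 205.239.255.255) -> port11
More-specific entries that do NOT match:
  205.238.169.160/28 (205.238.169.160 - 205.238.169.175) does not contain 205.238.169.178
  205.110.168.0/23 (205.110.168.0 - 205.110.169.255) does not contain 205.238.169.178
  205.238.224.0/20 (205.238.224.0 - 205.238.239.255) does not contain 205.238.169.178
  205.238.128.0/19 (205.238.128.0 - 205.238.159.255) does not contain 205.238.169.178
  205.238.0.0/18 (205.238.0.0 - 205.238.63.255) does not contain 205.238.169.178
  205.236.128.0/18 (205.236.128.0 - 205.236.191.255) does not contain 205.238.169.178
Longest matching prefix is /14 -> interface port11.

port11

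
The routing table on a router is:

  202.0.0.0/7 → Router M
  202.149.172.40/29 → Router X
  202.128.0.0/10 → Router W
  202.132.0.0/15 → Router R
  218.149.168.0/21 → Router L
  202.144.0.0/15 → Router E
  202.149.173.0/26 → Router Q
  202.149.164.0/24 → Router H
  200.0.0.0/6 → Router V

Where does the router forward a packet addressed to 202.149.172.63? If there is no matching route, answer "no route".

Routes whose prefix contains 202.149.172.63:
  200.0.0.0/6 (200.0.0.0 - 203.255.255.255) -> Router V
  202.0.0.0/7 (202.0.0.0 - 203.255.255.255) -> Router M
  202.128.0.0/10 (202.128.0.0 - 202.191.255.255) -> Router W
More-specific entries that do NOT match:
  202.149.172.40/29 (202.149.172.40 - 202.149.172.47) does not contain 202.149.172.63
  202.149.173.0/26 (202.149.173.0 - 202.149.173.63) does not contain 202.149.172.63
  202.149.164.0/24 (202.149.164.0 - 202.149.164.255) does not contain 202.149.172.63
  218.149.168.0/21 (218.149.168.0 - 218.149.175.255) does not contain 202.149.172.63
  202.132.0.0/15 (202.132.0.0 - 202.133.255.255) does not contain 202.149.172.63
  202.144.0.0/15 (202.144.0.0 - 202.145.255.255) does not contain 202.149.172.63
Longest matching prefix is /10 -> next hop Router W.

Router W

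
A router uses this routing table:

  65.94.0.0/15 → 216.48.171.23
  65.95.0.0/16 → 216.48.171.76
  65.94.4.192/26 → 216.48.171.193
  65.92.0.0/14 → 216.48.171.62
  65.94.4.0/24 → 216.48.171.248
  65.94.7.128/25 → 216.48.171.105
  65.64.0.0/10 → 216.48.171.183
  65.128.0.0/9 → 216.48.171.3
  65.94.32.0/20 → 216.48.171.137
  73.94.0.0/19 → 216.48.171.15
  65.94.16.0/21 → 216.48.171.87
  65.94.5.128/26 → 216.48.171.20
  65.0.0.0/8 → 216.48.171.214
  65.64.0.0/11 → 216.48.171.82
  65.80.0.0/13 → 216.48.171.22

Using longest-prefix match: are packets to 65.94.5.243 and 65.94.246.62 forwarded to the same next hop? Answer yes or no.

65.94.5.243: longest match 65.94.0.0/15 -> 216.48.171.23
65.94.246.62: longest match 65.94.0.0/15 -> 216.48.171.23

yes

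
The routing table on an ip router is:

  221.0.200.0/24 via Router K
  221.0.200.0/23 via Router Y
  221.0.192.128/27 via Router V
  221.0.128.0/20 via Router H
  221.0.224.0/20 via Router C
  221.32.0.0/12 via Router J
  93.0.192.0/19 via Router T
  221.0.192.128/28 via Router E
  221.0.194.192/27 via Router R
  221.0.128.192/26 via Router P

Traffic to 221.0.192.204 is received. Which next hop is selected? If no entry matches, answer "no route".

no route

No entry's prefix contains 221.0.192.204; there is no default route.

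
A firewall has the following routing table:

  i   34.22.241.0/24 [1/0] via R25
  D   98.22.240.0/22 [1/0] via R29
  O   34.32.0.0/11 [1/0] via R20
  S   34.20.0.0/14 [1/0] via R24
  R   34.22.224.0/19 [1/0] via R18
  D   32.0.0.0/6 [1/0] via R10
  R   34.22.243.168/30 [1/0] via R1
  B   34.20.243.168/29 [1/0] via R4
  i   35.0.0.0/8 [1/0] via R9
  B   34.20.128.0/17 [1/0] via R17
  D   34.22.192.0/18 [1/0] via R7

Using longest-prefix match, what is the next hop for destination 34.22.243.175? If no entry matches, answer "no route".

Routes whose prefix contains 34.22.243.175:
  32.0.0.0/6 (32.0.0.0 - 35.255.255.255) -> R10
  34.20.0.0/14 (34.20.0.0 - 34.23.255.255) -> R24
  34.22.192.0/18 (34.22.192.0 - 34.22.255.255) -> R7
  34.22.224.0/19 (34.22.224.0 - 34.22.255.255) -> R18
More-specific entries that do NOT match:
  34.22.243.168/30 (34.22.243.168 - 34.22.243.171) does not contain 34.22.243.175
  34.20.243.168/29 (34.20.243.168 - 34.20.243.175) does not contain 34.22.243.175
  34.22.241.0/24 (34.22.241.0 - 34.22.241.255) does not contain 34.22.243.175
  98.22.240.0/22 (98.22.240.0 - 98.22.243.255) does not contain 34.22.243.175
Longest matching prefix is /19 -> next hop R18.

R18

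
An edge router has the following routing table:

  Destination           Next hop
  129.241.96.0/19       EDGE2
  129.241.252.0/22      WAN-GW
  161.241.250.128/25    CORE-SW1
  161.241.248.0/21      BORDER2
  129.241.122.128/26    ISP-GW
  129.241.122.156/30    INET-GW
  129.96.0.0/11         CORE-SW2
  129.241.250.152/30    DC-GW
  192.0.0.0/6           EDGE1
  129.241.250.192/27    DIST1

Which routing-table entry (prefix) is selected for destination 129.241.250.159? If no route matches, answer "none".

129.241.250.159 is outside every listed prefix and there is no default route.

none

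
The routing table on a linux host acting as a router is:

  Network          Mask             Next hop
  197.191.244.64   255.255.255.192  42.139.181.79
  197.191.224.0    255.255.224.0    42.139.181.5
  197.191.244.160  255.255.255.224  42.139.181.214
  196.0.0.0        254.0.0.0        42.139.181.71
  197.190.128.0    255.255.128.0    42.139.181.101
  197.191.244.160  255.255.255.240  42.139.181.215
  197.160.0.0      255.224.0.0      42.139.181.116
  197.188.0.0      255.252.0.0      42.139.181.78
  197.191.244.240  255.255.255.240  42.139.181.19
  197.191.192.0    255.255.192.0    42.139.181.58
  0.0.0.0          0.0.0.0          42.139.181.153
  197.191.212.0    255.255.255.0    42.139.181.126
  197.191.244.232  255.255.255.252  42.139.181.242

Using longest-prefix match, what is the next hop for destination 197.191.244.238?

Routes whose prefix contains 197.191.244.238:
  0.0.0.0/0 (default, matches everything) -> 42.139.181.153
  196.0.0.0/7 (196.0.0.0 - 197.255.255.255) -> 42.139.181.71
  197.160.0.0/11 (197.160.0.0 - 197.191.255.255) -> 42.139.181.116
  197.188.0.0/14 (197.188.0.0 - 197.191.255.255) -> 42.139.181.78
  197.191.192.0/18 (197.191.192.0 - 197.191.255.255) -> 42.139.181.58
  197.191.224.0/19 (197.191.224.0 - 197.191.255.255) -> 42.139.181.5
More-specific entries that do NOT match:
  197.191.244.232/30 (197.191.244.232 - 197.191.244.235) does not contain 197.191.244.238
  197.191.244.160/28 (197.191.244.160 - 197.191.244.175) does not contain 197.191.244.238
  197.191.244.240/28 (197.191.244.240 - 197.191.244.255) does not contain 197.191.244.238
  197.191.244.160/27 (197.191.244.160 - 197.191.244.191) does not contain 197.191.244.238
  197.191.244.64/26 (197.191.244.64 - 197.191.244.127) does not contain 197.191.244.238
  197.191.212.0/24 (197.191.212.0 - 197.191.212.255) does not contain 197.191.244.238
Longest matching prefix is /19 -> next hop 42.139.181.5.

42.139.181.5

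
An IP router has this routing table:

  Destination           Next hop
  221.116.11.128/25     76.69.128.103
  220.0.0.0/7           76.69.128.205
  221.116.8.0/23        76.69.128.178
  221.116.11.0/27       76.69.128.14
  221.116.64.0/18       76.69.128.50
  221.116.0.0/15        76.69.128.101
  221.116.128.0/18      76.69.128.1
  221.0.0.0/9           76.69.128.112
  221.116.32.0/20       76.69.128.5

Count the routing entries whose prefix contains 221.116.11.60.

Prefixes containing 221.116.11.60:
  220.0.0.0/7 (220.0.0.0 - 221.255.255.255)
  221.0.0.0/9 (221.0.0.0 - 221.127.255.255)
  221.116.0.0/15 (221.116.0.0 - 221.117.255.255)
Total matching entries: 3.

3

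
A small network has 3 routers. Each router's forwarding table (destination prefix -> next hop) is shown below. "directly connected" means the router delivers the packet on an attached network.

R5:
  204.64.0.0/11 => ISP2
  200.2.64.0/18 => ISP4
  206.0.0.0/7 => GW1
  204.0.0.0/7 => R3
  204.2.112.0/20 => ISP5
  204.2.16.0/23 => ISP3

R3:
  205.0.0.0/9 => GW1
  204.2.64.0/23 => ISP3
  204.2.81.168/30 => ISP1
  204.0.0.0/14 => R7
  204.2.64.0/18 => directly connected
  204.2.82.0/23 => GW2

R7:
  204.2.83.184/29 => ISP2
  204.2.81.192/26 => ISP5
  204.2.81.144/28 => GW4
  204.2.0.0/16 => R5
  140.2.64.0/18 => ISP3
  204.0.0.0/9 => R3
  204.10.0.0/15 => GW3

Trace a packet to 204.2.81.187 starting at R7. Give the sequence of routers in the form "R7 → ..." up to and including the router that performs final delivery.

R7 → R5 → R3

At R7: longest match for 204.2.81.187 is 204.2.0.0/16 -> R5
At R5: longest match for 204.2.81.187 is 204.0.0.0/7 -> R3
At R3: longest match for 204.2.81.187 is 204.2.64.0/18 -> directly connected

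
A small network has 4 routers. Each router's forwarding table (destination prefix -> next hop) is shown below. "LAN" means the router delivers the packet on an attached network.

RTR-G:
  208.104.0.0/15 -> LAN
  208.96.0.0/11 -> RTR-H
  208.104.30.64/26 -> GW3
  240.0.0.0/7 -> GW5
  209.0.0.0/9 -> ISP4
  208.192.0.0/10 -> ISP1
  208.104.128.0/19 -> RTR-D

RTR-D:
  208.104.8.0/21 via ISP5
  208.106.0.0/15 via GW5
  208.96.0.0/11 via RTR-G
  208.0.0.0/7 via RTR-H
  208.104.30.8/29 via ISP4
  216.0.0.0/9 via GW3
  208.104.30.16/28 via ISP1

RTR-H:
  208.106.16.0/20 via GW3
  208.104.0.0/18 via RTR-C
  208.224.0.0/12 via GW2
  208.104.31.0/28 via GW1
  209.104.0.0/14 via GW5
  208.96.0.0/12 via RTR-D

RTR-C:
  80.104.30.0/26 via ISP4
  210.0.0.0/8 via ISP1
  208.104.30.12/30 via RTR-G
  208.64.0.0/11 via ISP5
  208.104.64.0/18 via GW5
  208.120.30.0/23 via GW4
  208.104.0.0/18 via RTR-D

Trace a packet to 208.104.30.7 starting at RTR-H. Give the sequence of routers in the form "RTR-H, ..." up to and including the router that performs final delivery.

At RTR-H: longest match for 208.104.30.7 is 208.104.0.0/18 -> RTR-C
At RTR-C: longest match for 208.104.30.7 is 208.104.0.0/18 -> RTR-D
At RTR-D: longest match for 208.104.30.7 is 208.96.0.0/11 -> RTR-G
At RTR-G: longest match for 208.104.30.7 is 208.104.0.0/15 -> LAN

RTR-H, RTR-C, RTR-D, RTR-G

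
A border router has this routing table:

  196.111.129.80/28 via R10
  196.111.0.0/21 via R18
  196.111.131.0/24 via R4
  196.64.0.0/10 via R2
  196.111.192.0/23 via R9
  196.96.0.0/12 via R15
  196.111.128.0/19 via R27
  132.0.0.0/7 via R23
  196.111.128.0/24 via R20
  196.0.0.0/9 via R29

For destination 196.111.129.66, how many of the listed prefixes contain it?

4

Prefixes containing 196.111.129.66:
  196.0.0.0/9 (196.0.0.0 - 196.127.255.255)
  196.64.0.0/10 (196.64.0.0 - 196.127.255.255)
  196.96.0.0/12 (196.96.0.0 - 196.111.255.255)
  196.111.128.0/19 (196.111.128.0 - 196.111.159.255)
Total matching entries: 4.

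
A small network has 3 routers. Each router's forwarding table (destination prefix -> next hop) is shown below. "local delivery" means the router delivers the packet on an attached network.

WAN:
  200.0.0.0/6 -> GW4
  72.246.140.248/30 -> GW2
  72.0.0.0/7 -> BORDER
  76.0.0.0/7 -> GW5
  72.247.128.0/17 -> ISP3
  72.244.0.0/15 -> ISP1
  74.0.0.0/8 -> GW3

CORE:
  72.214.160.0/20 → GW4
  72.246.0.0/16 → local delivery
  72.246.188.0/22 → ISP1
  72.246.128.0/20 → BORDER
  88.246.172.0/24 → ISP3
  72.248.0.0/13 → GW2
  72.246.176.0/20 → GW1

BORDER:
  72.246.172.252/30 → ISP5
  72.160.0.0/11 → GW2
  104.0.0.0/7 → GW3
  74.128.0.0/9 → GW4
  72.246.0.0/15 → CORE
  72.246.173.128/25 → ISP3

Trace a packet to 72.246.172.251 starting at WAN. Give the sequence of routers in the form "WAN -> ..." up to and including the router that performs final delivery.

At WAN: longest match for 72.246.172.251 is 72.0.0.0/7 -> BORDER
At BORDER: longest match for 72.246.172.251 is 72.246.0.0/15 -> CORE
At CORE: longest match for 72.246.172.251 is 72.246.0.0/16 -> local delivery

WAN -> BORDER -> CORE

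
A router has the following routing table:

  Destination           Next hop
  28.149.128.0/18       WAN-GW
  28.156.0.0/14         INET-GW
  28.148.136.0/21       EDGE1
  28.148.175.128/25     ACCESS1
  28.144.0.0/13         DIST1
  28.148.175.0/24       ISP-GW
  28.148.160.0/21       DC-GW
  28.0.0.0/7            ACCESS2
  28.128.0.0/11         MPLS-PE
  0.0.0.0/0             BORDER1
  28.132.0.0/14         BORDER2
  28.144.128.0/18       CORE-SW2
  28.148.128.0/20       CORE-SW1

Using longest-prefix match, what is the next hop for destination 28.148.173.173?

Routes whose prefix contains 28.148.173.173:
  0.0.0.0/0 (default, matches everything) -> BORDER1
  28.0.0.0/7 (28.0.0.0 - 29.255.255.255) -> ACCESS2
  28.128.0.0/11 (28.128.0.0 - 28.159.255.255) -> MPLS-PE
  28.144.0.0/13 (28.144.0.0 - 28.151.255.255) -> DIST1
More-specific entries that do NOT match:
  28.148.175.128/25 (28.148.175.128 - 28.148.175.255) does not contain 28.148.173.173
  28.148.175.0/24 (28.148.175.0 - 28.148.175.255) does not contain 28.148.173.173
  28.148.136.0/21 (28.148.136.0 - 28.148.143.255) does not contain 28.148.173.173
  28.148.160.0/21 (28.148.160.0 - 28.148.167.255) does not contain 28.148.173.173
  28.148.128.0/20 (28.148.128.0 - 28.148.143.255) does not contain 28.148.173.173
  28.149.128.0/18 (28.149.128.0 - 28.149.191.255) does not contain 28.148.173.173
  28.144.128.0/18 (28.144.128.0 - 28.144.191.255) does not contain 28.148.173.173
  28.156.0.0/14 (28.156.0.0 - 28.159.255.255) does not contain 28.148.173.173
  28.132.0.0/14 (28.132.0.0 - 28.135.255.255) does not contain 28.148.173.173
Longest matching prefix is /13 -> next hop DIST1.

DIST1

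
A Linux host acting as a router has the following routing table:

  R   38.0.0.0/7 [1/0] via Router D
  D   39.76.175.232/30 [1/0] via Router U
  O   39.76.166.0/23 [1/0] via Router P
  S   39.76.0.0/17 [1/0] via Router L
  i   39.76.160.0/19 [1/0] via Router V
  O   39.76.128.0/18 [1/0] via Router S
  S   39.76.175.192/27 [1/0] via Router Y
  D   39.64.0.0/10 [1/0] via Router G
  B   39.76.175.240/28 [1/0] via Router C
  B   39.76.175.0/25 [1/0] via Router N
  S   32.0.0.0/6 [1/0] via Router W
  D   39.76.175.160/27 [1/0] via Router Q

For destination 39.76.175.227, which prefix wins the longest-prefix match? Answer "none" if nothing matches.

39.76.160.0/19

Entries matching 39.76.175.227:
  38.0.0.0/7 (38.0.0.0 - 39.255.255.255)
  39.64.0.0/10 (39.64.0.0 - 39.127.255.255)
  39.76.128.0/18 (39.76.128.0 - 39.76.191.255)
  39.76.160.0/19 (39.76.160.0 - 39.76.191.255)
Most specific is 39.76.160.0/19.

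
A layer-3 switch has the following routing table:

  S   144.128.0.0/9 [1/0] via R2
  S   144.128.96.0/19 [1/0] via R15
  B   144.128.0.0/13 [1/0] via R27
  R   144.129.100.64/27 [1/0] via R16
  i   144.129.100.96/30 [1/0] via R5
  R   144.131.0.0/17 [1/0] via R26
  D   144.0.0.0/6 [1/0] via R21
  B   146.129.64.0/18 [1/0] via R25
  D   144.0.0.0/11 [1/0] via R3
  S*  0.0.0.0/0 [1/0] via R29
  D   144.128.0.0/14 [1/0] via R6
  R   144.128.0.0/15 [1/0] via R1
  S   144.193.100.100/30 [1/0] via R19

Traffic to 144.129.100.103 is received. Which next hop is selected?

R1

Routes whose prefix contains 144.129.100.103:
  0.0.0.0/0 (default, matches everything) -> R29
  144.0.0.0/6 (144.0.0.0 - 147.255.255.255) -> R21
  144.128.0.0/9 (144.128.0.0 - 144.255.255.255) -> R2
  144.128.0.0/13 (144.128.0.0 - 144.135.255.255) -> R27
  144.128.0.0/14 (144.128.0.0 - 144.131.255.255) -> R6
  144.128.0.0/15 (144.128.0.0 - 144.129.255.255) -> R1
More-specific entries that do NOT match:
  144.129.100.96/30 (144.129.100.96 - 144.129.100.99) does not contain 144.129.100.103
  144.193.100.100/30 (144.193.100.100 - 144.193.100.103) does not contain 144.129.100.103
  144.129.100.64/27 (144.129.100.64 - 144.129.100.95) does not contain 144.129.100.103
  144.128.96.0/19 (144.128.96.0 - 144.128.127.255) does not contain 144.129.100.103
  146.129.64.0/18 (146.129.64.0 - 146.129.127.255) does not contain 144.129.100.103
  144.131.0.0/17 (144.131.0.0 - 144.131.127.255) does not contain 144.129.100.103
Longest matching prefix is /15 -> next hop R1.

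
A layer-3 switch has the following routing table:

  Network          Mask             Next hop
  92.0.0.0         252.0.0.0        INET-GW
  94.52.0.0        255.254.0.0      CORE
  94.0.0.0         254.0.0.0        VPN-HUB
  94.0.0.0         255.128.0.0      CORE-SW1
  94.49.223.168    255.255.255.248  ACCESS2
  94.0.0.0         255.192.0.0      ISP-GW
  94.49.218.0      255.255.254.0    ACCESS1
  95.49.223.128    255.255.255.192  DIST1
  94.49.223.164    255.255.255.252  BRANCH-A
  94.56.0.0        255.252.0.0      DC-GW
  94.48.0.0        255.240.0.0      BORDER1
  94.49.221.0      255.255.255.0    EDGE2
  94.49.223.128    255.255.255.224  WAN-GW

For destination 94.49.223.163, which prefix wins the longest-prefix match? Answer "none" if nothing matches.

Entries matching 94.49.223.163:
  92.0.0.0/6 (92.0.0.0 - 95.255.255.255)
  94.0.0.0/7 (94.0.0.0 - 95.255.255.255)
  94.0.0.0/9 (94.0.0.0 - 94.127.255.255)
  94.0.0.0/10 (94.0.0.0 - 94.63.255.255)
  94.48.0.0/12 (94.48.0.0 - 94.63.255.255)
Most specific is 94.48.0.0/12.

94.48.0.0/12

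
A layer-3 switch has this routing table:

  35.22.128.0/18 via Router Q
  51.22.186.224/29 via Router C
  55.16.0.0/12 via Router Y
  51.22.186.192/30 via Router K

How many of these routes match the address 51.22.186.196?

0

No listed prefix contains 51.22.186.196.
Total matching entries: 0.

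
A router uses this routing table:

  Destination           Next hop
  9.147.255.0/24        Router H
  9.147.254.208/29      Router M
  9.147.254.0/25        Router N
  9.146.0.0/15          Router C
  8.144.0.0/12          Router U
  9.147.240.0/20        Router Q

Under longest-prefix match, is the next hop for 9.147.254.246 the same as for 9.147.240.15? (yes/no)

9.147.254.246: longest match 9.147.240.0/20 -> Router Q
9.147.240.15: longest match 9.147.240.0/20 -> Router Q

yes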